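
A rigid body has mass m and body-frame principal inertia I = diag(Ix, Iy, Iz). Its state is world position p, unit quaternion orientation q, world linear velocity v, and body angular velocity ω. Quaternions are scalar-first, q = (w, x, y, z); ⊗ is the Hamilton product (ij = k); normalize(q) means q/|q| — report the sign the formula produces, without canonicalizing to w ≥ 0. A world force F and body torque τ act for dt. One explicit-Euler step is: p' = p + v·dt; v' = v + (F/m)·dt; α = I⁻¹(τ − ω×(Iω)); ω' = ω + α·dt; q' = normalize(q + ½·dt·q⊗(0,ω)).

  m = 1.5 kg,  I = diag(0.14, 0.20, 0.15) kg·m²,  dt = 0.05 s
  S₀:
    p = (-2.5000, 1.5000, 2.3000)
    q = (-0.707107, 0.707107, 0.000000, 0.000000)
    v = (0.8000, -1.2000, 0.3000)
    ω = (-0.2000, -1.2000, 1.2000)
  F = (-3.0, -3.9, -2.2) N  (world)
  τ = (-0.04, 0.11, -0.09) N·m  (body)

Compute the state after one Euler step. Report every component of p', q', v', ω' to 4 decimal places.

gyro term ω×Iω = (0.0720, 0.0024, 0.0144)
α = I⁻¹(τ − ω×Iω) = (-0.8000, 0.5380, -0.6960)
ω' = ω + α·dt = (-0.2400, -1.1731, 1.1652)
Hamilton product q⊗(0,ω) = (0.1414214, 0.1414214, 0.0000000, -1.6970568)
updated quaternion q' = (-0.7029, 0.7100, 0.0000, -0.0424)
linear accel F/m = (-2.0000, -2.6000, -1.4667)
p' = p + v·dt = (-2.4600, 1.4400, 2.3150)
v + (F/m)dt = (0.7000, -1.3300, 0.2267)

p' = (-2.4600, 1.4400, 2.3150)
q' = (-0.7029, 0.7100, 0.0000, -0.0424)
v' = (0.7000, -1.3300, 0.2267)
ω' = (-0.2400, -1.1731, 1.1652)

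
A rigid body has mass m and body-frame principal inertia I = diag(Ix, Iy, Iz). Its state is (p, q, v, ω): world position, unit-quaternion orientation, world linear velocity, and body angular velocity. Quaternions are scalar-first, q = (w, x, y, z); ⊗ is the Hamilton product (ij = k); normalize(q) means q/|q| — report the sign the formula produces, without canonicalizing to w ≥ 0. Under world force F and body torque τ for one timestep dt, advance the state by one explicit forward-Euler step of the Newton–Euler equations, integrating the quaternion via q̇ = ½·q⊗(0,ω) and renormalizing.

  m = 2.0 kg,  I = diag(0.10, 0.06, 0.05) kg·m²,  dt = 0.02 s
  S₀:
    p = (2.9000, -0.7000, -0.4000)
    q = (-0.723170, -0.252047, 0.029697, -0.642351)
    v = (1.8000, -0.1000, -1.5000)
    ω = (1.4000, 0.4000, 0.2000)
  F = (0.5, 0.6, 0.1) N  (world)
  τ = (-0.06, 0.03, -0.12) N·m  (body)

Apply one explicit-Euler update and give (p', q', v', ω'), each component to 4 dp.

p' = (2.9360, -0.7020, -0.4300)
q' = (-0.7184, -0.2595, 0.0183, -0.6452)
v' = (1.8050, -0.0940, -1.4990)
ω' = (1.3882, 0.4053, 0.1610)

gyro term ω×Iω = (-0.0008, 0.0140, -0.0224)
(τ − ω×Iω)/I = (-0.5920, 0.2667, -1.9520)
new body rate ω' = (1.3882, 0.4053, 0.1610)
Hamilton product q⊗(0,ω) = (0.4694572, -0.7495582, -1.1381500, -0.2870286)
q' = normalize(q + ½dt·q⊗(0,ω)) = (-0.7184, -0.2595, 0.0183, -0.6452)
a = (0.2500, 0.3000, 0.0500)
p + v·dt = (2.9360, -0.7020, -0.4300)
v + (F/m)dt = (1.8050, -0.0940, -1.4990)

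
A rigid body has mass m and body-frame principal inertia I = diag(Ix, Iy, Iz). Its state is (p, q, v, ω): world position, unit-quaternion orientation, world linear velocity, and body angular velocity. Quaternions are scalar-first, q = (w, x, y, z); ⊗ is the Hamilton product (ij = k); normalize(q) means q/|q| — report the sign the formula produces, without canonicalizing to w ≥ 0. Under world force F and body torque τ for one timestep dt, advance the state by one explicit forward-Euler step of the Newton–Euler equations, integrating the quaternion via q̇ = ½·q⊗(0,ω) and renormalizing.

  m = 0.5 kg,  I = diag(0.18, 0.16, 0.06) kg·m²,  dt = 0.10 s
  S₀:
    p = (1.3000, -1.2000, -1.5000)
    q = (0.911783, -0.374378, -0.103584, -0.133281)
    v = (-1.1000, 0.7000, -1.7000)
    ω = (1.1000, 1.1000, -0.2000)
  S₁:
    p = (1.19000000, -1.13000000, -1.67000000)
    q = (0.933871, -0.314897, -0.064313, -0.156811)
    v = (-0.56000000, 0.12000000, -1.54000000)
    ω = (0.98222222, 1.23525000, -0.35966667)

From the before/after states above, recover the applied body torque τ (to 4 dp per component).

τ = (-0.1900, 0.1900, -0.1200)

rate change Δω = (-0.11777778, 0.13525000, -0.15966667)
precession coupling = (0.0220, -0.0264, -0.0242)
I·α + gyro = (-0.1900, 0.1900, -0.1200)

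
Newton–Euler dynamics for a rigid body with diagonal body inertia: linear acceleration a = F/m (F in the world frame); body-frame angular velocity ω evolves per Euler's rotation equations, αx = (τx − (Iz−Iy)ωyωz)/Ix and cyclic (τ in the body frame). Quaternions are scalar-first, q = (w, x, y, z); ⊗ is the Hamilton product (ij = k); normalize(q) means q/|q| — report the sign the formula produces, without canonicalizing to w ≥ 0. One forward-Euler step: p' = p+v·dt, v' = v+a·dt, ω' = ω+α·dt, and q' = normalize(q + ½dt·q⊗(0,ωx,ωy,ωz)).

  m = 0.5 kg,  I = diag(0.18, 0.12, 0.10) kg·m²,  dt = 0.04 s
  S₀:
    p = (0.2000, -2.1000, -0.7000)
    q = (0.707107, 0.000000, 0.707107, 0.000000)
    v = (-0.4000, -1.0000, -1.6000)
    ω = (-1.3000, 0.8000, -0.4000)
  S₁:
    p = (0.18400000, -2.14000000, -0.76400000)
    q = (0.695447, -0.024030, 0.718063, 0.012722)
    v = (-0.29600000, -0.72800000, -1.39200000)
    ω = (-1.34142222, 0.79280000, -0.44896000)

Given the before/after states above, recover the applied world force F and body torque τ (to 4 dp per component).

ω₁ − ω₀ = (-0.04142222, -0.00720000, -0.04896000)
τ = I·(Δω/dt) + ω₀×(Iω₀) = (-0.1800, 0.0200, -0.0600)
v₁ − v₀ = (0.10400000, 0.27200000, 0.20800000)
applied force F = (1.3000, 3.4000, 2.6000)

F = (1.3000, 3.4000, 2.6000)
τ = (-0.1800, 0.0200, -0.0600)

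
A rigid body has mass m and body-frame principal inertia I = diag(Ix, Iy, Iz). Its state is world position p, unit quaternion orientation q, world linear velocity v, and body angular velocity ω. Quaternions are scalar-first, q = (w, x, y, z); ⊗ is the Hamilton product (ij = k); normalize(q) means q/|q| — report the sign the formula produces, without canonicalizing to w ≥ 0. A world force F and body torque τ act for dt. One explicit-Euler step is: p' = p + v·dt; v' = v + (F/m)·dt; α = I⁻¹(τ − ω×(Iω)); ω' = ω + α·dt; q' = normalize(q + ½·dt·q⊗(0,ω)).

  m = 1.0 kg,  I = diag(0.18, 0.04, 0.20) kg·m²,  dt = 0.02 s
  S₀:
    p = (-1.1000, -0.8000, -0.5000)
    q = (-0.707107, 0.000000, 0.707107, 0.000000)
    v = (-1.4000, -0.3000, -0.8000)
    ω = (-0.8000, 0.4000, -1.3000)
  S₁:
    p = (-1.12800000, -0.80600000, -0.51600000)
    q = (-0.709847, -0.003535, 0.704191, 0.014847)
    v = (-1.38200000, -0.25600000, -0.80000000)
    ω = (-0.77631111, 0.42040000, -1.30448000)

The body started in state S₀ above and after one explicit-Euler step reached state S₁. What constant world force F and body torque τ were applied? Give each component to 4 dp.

F = (0.9000, 2.2000, 0.0000)
τ = (0.1300, 0.0200, 0.0000)

v₁ − v₀ = (0.01800000, 0.04400000, 0.00000000)
applied force F = (0.9000, 2.2000, 0.0000)
ω₁ − ω₀ = (0.02368889, 0.02040000, -0.00448000)
applied torque τ = (0.1300, 0.0200, 0.0000)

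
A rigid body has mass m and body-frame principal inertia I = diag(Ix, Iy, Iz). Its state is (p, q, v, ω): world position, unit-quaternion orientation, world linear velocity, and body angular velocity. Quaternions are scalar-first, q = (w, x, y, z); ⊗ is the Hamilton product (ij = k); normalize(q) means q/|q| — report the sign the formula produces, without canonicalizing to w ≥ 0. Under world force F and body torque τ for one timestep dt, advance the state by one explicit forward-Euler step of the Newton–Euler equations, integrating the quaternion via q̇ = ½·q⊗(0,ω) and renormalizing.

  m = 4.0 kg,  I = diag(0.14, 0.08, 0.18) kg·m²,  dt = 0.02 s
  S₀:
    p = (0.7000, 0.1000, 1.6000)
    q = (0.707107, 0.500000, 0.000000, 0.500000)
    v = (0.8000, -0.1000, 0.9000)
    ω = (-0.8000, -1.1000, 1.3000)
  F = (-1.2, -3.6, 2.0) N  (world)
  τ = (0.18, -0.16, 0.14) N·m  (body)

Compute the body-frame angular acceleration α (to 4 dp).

α = (2.3071, -2.5200, 1.0711)

precession coupling ω×(Iω) = (-0.1430, 0.0416, -0.0528)
(τ − ω×Iω)/I = (2.3071, -2.5200, 1.0711)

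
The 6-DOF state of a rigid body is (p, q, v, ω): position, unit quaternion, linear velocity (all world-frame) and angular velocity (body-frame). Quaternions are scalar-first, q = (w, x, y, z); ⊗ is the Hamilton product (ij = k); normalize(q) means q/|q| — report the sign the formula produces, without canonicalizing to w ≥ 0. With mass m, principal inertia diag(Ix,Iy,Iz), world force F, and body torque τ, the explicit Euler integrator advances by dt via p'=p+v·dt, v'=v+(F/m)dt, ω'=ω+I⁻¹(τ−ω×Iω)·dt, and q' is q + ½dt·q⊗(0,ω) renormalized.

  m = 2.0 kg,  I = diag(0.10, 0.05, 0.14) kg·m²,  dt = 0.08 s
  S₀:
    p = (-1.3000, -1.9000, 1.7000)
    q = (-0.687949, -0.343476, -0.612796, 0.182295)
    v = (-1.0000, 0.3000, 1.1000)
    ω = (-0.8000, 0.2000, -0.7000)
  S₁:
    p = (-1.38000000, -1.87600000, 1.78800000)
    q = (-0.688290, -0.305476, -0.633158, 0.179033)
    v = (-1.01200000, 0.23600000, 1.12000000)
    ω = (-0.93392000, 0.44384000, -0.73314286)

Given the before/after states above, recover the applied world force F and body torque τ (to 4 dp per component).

ω₁ − ω₀ = (-0.13392000, 0.24384000, -0.03314286)
I·α + gyro = (-0.1800, 0.1300, -0.0500)
velocity change Δv = (-0.01200000, -0.06400000, 0.02000000)
applied force F = (-0.3000, -1.6000, 0.5000)

F = (-0.3000, -1.6000, 0.5000)
τ = (-0.1800, 0.1300, -0.0500)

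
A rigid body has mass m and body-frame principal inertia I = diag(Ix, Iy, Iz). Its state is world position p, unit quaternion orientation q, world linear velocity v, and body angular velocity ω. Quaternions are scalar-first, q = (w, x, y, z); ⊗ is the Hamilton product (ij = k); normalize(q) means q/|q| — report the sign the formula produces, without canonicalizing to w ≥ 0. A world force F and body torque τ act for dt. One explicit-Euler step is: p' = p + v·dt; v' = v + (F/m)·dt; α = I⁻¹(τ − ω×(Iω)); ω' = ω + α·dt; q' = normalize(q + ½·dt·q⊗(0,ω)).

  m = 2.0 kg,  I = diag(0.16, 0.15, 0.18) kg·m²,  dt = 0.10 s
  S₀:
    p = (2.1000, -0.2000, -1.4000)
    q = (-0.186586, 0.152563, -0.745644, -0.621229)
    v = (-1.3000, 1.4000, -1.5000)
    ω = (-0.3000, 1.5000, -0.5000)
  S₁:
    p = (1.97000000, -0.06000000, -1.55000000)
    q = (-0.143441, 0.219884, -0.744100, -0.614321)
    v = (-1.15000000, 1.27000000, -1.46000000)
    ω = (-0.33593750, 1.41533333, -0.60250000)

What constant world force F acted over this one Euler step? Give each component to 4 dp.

F = (3.0000, -2.6000, 0.8000)

velocity change Δv = (0.15000000, -0.13000000, 0.04000000)
applied force F = (3.0000, -2.6000, 0.8000)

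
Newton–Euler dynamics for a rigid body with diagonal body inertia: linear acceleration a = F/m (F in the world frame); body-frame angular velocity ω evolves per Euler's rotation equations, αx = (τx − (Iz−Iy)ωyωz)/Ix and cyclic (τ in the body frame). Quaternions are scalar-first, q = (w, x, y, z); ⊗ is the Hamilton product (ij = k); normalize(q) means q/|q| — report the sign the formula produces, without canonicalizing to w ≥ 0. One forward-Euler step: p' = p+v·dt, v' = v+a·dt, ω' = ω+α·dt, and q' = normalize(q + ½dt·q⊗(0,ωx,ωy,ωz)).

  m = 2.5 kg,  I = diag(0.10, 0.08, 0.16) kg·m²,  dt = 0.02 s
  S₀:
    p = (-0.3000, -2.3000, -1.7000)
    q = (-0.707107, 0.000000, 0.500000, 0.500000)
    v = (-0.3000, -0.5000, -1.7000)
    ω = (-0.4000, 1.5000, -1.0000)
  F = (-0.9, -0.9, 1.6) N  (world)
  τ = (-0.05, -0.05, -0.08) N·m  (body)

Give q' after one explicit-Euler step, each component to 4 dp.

Hamilton product q⊗(0,ω) = (-0.2500000, -0.9671572, -1.2606605, 0.9071070)
updated quaternion q' = (-0.7095, -0.0097, 0.4873, 0.5090)

q' = (-0.7095, -0.0097, 0.4873, 0.5090)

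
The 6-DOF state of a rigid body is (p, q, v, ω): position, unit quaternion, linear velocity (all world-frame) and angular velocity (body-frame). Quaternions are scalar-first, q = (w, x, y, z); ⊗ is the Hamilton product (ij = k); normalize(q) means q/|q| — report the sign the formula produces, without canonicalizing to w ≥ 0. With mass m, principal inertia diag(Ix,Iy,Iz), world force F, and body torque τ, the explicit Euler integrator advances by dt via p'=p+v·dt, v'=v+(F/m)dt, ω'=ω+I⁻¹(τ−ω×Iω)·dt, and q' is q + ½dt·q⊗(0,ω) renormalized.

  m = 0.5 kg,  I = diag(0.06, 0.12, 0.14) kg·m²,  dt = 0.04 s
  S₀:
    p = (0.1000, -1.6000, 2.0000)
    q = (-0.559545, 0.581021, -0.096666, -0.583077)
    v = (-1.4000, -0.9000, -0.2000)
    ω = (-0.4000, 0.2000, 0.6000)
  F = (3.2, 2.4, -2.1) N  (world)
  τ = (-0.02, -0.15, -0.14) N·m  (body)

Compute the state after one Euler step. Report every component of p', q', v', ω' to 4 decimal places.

p' = (0.0440, -1.6360, 1.9920)
q' = (-0.5475, 0.5866, -0.1012, -0.5882)
v' = (-1.1440, -0.7080, -0.3680)
ω' = (-0.4149, 0.1436, 0.5614)

α = I⁻¹(τ − ω×Iω) = (-0.3733, -1.4100, -0.9657)
new body rate ω' = (-0.4149, 0.1436, 0.5614)
q⊗(0,ω) = (0.6015878, 0.2824338, -0.2272908, -0.2581892)
q + ½dt·q⊗(0,ω), renormalized = (-0.5475, 0.5866, -0.1012, -0.5882)
a = (6.4000, 4.8000, -4.2000)
p + v·dt = (0.0440, -1.6360, 1.9920)
new velocity v' = (-1.1440, -0.7080, -0.3680)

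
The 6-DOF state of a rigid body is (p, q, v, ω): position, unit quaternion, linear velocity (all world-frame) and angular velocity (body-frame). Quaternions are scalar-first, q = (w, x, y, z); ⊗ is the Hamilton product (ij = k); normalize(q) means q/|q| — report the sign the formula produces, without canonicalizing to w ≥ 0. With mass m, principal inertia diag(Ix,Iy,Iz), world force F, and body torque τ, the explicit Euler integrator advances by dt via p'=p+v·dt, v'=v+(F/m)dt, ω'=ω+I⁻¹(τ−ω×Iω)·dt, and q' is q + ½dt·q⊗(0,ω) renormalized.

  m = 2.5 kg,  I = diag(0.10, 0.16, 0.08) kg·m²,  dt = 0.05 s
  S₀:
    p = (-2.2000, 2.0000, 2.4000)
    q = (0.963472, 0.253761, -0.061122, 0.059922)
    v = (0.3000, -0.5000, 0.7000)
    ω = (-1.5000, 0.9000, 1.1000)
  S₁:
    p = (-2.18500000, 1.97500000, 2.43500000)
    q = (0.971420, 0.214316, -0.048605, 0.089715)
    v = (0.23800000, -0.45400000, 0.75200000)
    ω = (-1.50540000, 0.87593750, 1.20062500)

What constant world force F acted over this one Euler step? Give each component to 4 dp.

v₁ − v₀ = (-0.06200000, 0.04600000, 0.05200000)
F = m·Δv/dt = (-3.1000, 2.3000, 2.6000)

F = (-3.1000, 2.3000, 2.6000)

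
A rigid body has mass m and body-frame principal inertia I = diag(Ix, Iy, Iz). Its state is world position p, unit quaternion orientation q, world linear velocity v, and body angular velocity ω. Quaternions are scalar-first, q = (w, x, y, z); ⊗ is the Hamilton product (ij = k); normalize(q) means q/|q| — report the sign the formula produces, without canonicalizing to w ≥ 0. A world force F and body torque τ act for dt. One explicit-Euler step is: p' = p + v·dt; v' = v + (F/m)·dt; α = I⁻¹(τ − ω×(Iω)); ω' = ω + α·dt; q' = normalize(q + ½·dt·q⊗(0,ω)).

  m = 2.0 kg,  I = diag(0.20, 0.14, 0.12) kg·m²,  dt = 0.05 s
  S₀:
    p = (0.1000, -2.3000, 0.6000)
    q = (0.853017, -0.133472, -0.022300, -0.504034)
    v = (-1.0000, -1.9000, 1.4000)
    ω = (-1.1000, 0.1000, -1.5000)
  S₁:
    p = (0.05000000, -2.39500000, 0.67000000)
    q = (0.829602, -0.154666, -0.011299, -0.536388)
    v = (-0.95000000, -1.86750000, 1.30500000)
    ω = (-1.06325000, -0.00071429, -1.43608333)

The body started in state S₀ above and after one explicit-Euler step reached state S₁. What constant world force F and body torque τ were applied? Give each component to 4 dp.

rate change Δω = (0.03675000, -0.10071429, 0.06391667)
τ = I·(Δω/dt) + ω₀×(Iω₀) = (0.1500, -0.1500, 0.1600)
velocity change Δv = (0.05000000, 0.03250000, -0.09500000)
applied force F = (2.0000, 1.3000, -3.8000)

F = (2.0000, 1.3000, -3.8000)
τ = (0.1500, -0.1500, 0.1600)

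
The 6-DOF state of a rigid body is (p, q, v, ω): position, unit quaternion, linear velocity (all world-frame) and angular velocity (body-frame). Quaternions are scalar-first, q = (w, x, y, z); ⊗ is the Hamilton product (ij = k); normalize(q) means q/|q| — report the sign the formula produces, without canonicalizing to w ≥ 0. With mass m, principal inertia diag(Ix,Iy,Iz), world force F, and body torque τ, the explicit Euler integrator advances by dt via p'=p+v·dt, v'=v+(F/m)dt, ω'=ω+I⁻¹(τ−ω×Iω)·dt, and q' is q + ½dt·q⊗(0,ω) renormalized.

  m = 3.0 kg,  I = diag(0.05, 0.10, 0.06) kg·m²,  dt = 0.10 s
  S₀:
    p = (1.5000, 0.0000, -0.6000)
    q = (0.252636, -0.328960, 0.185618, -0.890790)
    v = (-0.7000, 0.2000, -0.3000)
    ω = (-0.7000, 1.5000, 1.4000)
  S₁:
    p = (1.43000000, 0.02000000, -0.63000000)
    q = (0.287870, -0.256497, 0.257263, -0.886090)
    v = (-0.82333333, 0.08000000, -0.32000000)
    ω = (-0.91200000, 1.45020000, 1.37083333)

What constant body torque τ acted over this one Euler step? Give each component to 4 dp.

τ = (-0.1900, -0.0400, -0.0700)

Δω = ω₁−ω₀ = (-0.21200000, -0.04980000, -0.02916667)
ω₀×(Iω₀) = (-0.0840, 0.0098, -0.0525)
I·α + gyro = (-0.1900, -0.0400, -0.0700)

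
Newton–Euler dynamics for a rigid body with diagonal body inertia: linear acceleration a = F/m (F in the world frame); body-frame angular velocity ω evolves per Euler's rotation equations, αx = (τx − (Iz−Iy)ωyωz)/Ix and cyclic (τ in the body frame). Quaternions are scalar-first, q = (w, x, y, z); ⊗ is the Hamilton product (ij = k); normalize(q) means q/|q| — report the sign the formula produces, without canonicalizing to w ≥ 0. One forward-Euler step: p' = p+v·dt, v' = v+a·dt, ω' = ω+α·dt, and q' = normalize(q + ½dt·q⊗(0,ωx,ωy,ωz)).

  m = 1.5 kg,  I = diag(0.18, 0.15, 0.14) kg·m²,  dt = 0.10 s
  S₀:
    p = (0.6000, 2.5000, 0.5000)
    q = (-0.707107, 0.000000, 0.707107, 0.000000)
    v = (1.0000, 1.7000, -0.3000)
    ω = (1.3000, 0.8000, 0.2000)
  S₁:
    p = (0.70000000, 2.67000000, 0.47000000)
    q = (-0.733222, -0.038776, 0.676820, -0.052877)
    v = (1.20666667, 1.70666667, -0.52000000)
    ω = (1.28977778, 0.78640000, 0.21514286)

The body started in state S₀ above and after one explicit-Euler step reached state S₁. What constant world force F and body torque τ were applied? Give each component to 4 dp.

F = (3.1000, 0.1000, -3.3000)
τ = (-0.0200, -0.0100, -0.0100)

Δω = ω₁−ω₀ = (-0.01022222, -0.01360000, 0.01514286)
precession coupling = (-0.0016, 0.0104, -0.0312)
applied torque τ = (-0.0200, -0.0100, -0.0100)
Δv = v₁−v₀ = (0.20666667, 0.00666667, -0.22000000)
applied force F = (3.1000, 0.1000, -3.3000)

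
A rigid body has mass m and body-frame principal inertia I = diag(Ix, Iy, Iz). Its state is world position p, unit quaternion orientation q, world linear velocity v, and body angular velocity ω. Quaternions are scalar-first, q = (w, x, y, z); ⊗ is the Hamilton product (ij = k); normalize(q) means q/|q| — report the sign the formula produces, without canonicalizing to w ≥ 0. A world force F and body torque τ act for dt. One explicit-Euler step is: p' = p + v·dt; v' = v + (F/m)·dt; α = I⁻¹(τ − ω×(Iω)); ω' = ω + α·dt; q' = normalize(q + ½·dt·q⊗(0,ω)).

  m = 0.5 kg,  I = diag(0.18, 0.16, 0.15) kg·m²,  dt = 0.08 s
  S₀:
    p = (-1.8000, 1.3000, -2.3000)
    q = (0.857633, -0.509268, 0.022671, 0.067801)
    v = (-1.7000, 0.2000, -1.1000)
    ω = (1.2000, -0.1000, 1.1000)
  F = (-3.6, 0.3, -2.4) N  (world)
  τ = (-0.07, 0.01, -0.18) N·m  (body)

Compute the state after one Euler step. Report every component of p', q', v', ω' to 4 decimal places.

a = (-7.2000, 0.6000, -4.8000)
new position p' = (-1.9360, 1.3160, -2.3880)
v + (F/m)dt = (-2.2760, 0.2480, -1.4840)
α = I⁻¹(τ − ω×Iω) = (-0.3950, -0.1850, -1.2160)
ω + α·dt = (1.1684, -0.1148, 1.0027)
Hamilton product q⊗(0,ω) = (0.5388076, 1.0608778, 0.5557927, 0.9671179)
updated quaternion q' = (0.8773, -0.4658, 0.0448, 0.1063)

p' = (-1.9360, 1.3160, -2.3880)
q' = (0.8773, -0.4658, 0.0448, 0.1063)
v' = (-2.2760, 0.2480, -1.4840)
ω' = (1.1684, -0.1148, 1.0027)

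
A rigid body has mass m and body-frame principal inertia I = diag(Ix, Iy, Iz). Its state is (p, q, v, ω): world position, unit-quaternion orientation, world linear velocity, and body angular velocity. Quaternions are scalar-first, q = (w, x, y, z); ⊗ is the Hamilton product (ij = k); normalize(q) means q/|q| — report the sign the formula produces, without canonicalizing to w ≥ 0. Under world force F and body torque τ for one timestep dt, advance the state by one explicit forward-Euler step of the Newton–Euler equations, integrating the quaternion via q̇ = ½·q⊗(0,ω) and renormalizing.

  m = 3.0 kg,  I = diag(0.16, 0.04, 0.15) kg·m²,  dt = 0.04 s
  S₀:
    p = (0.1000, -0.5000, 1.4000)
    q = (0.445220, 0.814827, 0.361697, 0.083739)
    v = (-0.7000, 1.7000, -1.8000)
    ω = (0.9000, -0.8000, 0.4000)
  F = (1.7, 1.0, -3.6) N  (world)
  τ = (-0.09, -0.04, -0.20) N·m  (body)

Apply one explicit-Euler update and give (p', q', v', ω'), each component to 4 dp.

p' = (0.0720, -0.4320, 1.3280)
q' = (0.4355, 0.8268, 0.3494, 0.0677)
v' = (-0.6773, 1.7133, -1.8480)
ω' = (0.8863, -0.8436, 0.3236)

a = F/m = (0.5667, 0.3333, -1.2000)
p' = p + v·dt = (0.0720, -0.4320, 1.3280)
new velocity v' = (-0.6773, 1.7133, -1.8480)
(τ − ω×Iω)/I = (-0.3425, -1.0900, -1.9093)
ω + α·dt = (0.8863, -0.8436, 0.3236)
q⊗(0,ω) = (-0.4774823, 0.6123680, -0.6067417, -0.7993009)
updated quaternion q' = (0.4355, 0.8268, 0.3494, 0.0677)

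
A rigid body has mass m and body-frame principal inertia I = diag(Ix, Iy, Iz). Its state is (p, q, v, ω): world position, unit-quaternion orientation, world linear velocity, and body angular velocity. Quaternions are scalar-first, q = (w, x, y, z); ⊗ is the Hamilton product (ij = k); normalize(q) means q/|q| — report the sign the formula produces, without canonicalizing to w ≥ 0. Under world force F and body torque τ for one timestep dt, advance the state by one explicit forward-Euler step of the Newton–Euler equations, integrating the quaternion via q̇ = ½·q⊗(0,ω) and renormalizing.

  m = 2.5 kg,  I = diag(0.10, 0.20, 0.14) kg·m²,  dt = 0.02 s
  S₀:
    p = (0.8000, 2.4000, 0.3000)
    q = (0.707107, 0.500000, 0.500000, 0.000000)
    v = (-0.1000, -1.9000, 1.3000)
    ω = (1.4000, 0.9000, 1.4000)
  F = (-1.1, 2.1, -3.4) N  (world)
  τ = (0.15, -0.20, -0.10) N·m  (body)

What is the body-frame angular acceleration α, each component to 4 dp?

precession coupling ω×(Iω) = (-0.0756, -0.0784, 0.1260)
α = I⁻¹(τ − ω×Iω) = (2.2560, -0.6080, -1.6143)

α = (2.2560, -0.6080, -1.6143)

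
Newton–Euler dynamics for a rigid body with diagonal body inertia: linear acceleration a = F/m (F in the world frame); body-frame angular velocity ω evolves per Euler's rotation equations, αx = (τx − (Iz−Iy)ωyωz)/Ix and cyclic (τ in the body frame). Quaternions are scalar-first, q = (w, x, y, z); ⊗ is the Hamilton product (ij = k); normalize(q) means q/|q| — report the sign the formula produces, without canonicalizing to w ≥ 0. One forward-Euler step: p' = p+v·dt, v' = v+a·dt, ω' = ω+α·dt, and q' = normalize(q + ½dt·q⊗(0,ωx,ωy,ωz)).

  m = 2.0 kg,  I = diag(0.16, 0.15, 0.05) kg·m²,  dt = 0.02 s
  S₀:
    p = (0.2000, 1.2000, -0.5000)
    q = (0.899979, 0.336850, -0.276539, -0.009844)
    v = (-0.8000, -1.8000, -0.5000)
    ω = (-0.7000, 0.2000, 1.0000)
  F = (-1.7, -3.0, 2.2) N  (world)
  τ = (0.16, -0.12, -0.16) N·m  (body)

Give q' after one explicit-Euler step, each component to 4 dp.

q⊗(0,ω) = (0.3009468, -0.9045555, -0.1499634, 0.7737717)
q + ½dt·q⊗(0,ω), renormalized = (0.9029, 0.3278, -0.2780, -0.0021)

q' = (0.9029, 0.3278, -0.2780, -0.0021)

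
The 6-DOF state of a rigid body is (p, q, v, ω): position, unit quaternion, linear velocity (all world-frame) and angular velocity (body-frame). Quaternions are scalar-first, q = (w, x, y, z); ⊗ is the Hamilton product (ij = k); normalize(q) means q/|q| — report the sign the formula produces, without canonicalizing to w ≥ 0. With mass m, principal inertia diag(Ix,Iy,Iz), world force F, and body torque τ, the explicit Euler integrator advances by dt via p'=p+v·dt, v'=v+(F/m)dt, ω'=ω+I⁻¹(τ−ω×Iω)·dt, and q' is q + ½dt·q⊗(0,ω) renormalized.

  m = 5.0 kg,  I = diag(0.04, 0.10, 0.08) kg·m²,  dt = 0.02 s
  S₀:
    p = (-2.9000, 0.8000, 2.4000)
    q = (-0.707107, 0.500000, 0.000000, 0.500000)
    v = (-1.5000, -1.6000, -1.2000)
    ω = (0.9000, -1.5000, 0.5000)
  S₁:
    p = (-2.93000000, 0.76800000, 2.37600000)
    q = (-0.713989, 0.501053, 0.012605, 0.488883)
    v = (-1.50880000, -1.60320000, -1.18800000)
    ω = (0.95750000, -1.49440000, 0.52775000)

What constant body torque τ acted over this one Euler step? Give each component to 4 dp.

τ = (0.1300, 0.0100, 0.0300)

Δω = ω₁−ω₀ = (0.05750000, 0.00560000, 0.02775000)
precession coupling = (0.0150, -0.0180, -0.0810)
applied torque τ = (0.1300, 0.0100, 0.0300)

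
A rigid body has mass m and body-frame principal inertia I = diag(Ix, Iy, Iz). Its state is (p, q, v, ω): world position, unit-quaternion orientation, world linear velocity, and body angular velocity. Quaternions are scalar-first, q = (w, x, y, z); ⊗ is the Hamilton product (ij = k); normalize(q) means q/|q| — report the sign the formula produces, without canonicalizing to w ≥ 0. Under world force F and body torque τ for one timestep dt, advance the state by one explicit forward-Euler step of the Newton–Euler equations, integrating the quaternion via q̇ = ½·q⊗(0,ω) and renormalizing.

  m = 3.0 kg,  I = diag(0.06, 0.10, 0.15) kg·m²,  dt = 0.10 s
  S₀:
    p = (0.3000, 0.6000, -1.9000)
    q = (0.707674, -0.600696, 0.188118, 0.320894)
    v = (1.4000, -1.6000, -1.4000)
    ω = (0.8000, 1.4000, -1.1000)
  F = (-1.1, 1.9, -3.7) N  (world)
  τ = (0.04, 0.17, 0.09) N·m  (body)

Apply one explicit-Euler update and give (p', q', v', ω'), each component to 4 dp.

linear accel F/m = (-0.3667, 0.6333, -1.2333)
new position p' = (0.4400, 0.4400, -2.0400)
v + (F/m)dt = (1.3633, -1.5367, -1.5233)
angular accel α = (1.9500, 0.9080, 0.3013)
new body rate ω' = (0.9950, 1.4908, -1.0699)
Hamilton product q⊗(0,ω) = (0.5701750, -0.0900422, 0.5866932, -1.7699102)
updated quaternion q' = (0.7327, -0.6023, 0.2164, 0.2313)

p' = (0.4400, 0.4400, -2.0400)
q' = (0.7327, -0.6023, 0.2164, 0.2313)
v' = (1.3633, -1.5367, -1.5233)
ω' = (0.9950, 1.4908, -1.0699)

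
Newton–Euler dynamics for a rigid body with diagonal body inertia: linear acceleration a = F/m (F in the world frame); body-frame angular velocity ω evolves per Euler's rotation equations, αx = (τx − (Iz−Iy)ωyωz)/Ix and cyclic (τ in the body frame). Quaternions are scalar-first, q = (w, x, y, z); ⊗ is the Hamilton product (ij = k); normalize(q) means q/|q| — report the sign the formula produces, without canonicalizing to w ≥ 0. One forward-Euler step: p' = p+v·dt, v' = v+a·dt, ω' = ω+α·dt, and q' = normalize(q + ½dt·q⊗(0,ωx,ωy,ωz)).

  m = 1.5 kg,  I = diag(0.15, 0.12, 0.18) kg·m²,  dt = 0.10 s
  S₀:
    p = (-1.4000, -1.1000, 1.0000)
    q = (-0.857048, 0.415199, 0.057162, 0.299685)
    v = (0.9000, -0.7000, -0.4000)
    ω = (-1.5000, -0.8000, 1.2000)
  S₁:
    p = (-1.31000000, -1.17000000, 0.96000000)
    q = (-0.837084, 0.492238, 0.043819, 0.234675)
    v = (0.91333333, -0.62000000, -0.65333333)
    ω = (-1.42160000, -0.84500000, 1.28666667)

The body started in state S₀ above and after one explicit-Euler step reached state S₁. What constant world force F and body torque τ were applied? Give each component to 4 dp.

F = (0.2000, 1.2000, -3.8000)
τ = (0.0600, 0.0000, 0.1200)

velocity change Δv = (0.01333333, 0.08000000, -0.25333333)
applied force F = (0.2000, 1.2000, -3.8000)
Δω = ω₁−ω₀ = (0.07840000, -0.04500000, 0.08666667)
I·α + gyro = (0.0600, 0.0000, 0.1200)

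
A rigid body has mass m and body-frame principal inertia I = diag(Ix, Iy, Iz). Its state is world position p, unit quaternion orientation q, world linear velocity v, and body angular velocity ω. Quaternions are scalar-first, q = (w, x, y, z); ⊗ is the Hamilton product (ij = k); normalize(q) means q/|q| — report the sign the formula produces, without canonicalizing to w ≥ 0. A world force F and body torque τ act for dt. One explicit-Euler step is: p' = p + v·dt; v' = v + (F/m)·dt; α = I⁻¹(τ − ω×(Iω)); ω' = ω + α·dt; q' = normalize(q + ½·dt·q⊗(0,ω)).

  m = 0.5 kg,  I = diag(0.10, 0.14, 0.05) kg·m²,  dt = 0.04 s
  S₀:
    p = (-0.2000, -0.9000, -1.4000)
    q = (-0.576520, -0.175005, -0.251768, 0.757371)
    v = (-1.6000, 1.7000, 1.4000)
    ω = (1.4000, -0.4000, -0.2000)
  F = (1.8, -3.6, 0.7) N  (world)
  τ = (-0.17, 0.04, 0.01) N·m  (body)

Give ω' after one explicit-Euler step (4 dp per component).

ω' = (1.3349, -0.3846, -0.1741)

precession coupling ω×(Iω) = (-0.0072, -0.0140, -0.0224)
α = I⁻¹(τ − ω×Iω) = (-1.6280, 0.3857, 0.6480)
ω' = ω + α·dt = (1.3349, -0.3846, -0.1741)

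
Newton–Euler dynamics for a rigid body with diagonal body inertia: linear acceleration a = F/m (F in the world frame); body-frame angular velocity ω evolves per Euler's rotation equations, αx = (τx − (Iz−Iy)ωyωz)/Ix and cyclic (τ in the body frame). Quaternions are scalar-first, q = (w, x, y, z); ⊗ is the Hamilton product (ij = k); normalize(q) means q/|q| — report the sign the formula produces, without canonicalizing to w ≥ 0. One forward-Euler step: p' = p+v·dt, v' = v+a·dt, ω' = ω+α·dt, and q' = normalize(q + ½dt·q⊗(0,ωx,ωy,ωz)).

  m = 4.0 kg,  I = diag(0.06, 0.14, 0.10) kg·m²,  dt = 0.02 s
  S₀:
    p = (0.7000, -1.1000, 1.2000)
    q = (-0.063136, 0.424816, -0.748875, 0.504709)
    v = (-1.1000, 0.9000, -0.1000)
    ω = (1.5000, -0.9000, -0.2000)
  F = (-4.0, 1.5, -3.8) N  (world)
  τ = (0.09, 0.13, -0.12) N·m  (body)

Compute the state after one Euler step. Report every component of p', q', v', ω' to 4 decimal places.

precession coupling ω×(Iω) = (-0.0072, 0.0120, -0.1080)
α = I⁻¹(τ − ω×Iω) = (1.6200, 0.8429, -0.1200)
new body rate ω' = (1.5324, -0.8831, -0.2024)
2q̇ = q⊗(0,ω) = (-1.2102697, 0.5093091, 0.8988491, 0.7536053)
updated quaternion q' = (-0.0752, 0.4298, -0.7398, 0.5122)
linear accel F/m = (-1.0000, 0.3750, -0.9500)
p' = p + v·dt = (0.6780, -1.0820, 1.1980)
new velocity v' = (-1.1200, 0.9075, -0.1190)

p' = (0.6780, -1.0820, 1.1980)
q' = (-0.0752, 0.4298, -0.7398, 0.5122)
v' = (-1.1200, 0.9075, -0.1190)
ω' = (1.5324, -0.8831, -0.2024)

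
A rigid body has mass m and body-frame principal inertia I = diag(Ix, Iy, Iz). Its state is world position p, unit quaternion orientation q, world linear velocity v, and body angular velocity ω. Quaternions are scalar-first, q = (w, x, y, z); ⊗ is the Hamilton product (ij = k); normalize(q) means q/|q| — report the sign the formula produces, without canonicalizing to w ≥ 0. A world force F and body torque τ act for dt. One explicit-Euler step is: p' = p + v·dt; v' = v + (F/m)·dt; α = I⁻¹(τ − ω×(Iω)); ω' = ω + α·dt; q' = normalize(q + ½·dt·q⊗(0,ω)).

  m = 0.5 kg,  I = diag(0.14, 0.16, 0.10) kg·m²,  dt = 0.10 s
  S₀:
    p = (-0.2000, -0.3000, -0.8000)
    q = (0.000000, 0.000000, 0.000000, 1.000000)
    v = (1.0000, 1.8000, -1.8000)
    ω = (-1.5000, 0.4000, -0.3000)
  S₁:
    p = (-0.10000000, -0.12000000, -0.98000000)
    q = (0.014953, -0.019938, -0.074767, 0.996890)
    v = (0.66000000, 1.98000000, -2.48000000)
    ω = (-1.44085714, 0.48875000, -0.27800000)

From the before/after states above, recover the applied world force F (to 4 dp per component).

F = (-1.7000, 0.9000, -3.4000)

velocity change Δv = (-0.34000000, 0.18000000, -0.68000000)
m·(v₁−v₀)/dt = (-1.7000, 0.9000, -3.4000)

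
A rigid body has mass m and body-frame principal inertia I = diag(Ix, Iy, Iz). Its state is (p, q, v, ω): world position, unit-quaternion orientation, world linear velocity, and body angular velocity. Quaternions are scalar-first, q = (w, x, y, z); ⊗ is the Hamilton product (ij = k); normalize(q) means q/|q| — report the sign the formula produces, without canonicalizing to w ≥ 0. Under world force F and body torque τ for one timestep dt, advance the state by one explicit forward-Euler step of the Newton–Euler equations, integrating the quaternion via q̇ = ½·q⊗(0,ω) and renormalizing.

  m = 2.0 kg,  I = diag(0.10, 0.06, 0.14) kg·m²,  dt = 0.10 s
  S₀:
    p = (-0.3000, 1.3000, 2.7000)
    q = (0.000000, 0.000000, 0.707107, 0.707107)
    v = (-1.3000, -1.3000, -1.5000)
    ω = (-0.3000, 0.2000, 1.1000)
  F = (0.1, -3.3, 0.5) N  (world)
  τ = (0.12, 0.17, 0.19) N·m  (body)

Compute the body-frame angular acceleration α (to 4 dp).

gyro term ω×Iω = (0.0176, 0.0132, 0.0024)
(τ − ω×Iω)/I = (1.0240, 2.6133, 1.3400)

α = (1.0240, 2.6133, 1.3400)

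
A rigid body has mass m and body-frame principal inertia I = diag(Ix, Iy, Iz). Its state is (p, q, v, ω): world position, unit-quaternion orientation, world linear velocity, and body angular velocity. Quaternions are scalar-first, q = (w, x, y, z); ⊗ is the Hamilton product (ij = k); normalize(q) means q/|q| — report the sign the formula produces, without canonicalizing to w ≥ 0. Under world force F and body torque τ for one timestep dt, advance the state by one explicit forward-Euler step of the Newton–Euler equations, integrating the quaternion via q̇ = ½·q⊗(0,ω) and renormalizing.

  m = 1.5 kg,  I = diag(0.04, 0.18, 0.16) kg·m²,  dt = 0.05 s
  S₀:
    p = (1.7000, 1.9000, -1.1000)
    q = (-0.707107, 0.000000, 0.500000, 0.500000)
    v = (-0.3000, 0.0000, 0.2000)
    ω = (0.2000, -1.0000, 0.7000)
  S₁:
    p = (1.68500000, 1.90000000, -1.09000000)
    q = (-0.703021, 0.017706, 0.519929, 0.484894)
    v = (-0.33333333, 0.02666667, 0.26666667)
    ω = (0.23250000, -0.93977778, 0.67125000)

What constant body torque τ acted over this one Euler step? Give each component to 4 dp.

τ = (0.0400, 0.2000, -0.1200)

ω₁ − ω₀ = (0.03250000, 0.06022222, -0.02875000)
precession coupling = (0.0140, -0.0168, -0.0280)
I·α + gyro = (0.0400, 0.2000, -0.1200)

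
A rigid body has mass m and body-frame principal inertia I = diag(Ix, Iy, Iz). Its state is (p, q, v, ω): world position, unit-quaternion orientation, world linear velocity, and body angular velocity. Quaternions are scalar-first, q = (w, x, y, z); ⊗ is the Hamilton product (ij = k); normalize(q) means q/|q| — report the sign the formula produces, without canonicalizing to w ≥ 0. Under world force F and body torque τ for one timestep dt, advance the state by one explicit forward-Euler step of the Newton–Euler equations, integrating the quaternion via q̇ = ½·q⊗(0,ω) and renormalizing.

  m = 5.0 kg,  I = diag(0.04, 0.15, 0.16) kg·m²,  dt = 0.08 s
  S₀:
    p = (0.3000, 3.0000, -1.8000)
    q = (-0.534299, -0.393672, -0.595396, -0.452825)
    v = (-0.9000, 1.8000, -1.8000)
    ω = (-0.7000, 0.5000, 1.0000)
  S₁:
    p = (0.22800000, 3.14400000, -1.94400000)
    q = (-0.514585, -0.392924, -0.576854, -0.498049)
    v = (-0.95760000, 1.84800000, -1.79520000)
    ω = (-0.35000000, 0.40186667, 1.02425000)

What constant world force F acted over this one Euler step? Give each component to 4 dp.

velocity change Δv = (-0.05760000, 0.04800000, 0.00480000)
F = m·Δv/dt = (-3.6000, 3.0000, 0.3000)

F = (-3.6000, 3.0000, 0.3000)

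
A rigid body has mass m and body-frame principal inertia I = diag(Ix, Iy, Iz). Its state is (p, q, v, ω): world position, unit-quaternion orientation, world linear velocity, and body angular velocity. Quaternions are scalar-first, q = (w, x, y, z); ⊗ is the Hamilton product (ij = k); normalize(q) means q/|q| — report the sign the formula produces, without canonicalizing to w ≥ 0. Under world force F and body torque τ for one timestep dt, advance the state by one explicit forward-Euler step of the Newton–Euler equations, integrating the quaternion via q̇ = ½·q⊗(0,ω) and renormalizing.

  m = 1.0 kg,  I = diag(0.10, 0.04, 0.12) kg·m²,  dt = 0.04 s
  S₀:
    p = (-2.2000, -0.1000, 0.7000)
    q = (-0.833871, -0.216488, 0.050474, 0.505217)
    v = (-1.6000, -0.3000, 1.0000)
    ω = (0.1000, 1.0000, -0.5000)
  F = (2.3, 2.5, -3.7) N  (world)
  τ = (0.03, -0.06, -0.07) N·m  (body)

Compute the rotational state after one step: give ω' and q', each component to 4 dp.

ω' = (0.1280, 0.9390, -0.5213)
q' = (-0.8292, -0.2287, 0.0326, 0.5090)

precession coupling ω×(Iω) = (-0.0400, 0.0010, -0.0060)
angular accel α = (0.7000, -1.5250, -0.5333)
ω + α·dt = (0.1280, 0.9390, -0.5213)
q⊗(0,ω) = (0.2237833, -0.6138411, -0.8915933, 0.1954001)
q + ½dt·q⊗(0,ω), renormalized = (-0.8292, -0.2287, 0.0326, 0.5090)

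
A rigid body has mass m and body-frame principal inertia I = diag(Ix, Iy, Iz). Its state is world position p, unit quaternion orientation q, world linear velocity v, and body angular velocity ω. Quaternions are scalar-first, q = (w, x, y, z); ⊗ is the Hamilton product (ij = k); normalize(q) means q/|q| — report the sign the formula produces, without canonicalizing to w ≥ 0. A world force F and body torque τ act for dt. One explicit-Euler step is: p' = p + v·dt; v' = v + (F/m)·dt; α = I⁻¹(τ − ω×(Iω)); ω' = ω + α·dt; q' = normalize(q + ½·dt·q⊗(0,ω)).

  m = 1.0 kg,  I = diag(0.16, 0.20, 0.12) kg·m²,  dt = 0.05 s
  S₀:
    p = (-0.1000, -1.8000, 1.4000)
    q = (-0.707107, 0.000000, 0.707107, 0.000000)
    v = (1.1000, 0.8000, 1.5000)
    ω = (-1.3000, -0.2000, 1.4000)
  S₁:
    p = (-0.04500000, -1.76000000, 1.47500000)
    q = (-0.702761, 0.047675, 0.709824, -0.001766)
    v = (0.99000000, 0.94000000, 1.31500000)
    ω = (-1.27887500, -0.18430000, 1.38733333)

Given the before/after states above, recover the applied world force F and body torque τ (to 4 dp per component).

F = (-2.2000, 2.8000, -3.7000)
τ = (0.0900, -0.0100, -0.0200)

v₁ − v₀ = (-0.11000000, 0.14000000, -0.18500000)
m·(v₁−v₀)/dt = (-2.2000, 2.8000, -3.7000)
rate change Δω = (0.02112500, 0.01570000, -0.01266667)
precession coupling = (0.0224, -0.0728, 0.0104)
I·α + gyro = (0.0900, -0.0100, -0.0200)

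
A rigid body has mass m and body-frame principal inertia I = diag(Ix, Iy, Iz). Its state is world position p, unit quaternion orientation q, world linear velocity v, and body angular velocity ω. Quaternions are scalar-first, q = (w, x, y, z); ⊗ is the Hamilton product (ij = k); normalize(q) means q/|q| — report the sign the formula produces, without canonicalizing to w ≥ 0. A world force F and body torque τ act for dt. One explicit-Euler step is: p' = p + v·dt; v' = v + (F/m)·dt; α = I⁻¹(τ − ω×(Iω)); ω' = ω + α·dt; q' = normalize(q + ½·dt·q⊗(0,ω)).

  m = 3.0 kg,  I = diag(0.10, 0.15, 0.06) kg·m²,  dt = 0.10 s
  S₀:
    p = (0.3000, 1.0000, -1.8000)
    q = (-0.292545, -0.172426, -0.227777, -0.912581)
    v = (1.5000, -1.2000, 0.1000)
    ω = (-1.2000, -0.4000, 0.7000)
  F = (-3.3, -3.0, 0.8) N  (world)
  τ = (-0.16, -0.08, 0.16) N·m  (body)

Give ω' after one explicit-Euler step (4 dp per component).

ω' = (-1.3852, -0.4309, 0.9267)

precession coupling ω×(Iω) = (0.0252, -0.0336, 0.0240)
angular accel α = (-1.8520, -0.3093, 2.2667)
new body rate ω' = (-1.3852, -0.4309, 0.9267)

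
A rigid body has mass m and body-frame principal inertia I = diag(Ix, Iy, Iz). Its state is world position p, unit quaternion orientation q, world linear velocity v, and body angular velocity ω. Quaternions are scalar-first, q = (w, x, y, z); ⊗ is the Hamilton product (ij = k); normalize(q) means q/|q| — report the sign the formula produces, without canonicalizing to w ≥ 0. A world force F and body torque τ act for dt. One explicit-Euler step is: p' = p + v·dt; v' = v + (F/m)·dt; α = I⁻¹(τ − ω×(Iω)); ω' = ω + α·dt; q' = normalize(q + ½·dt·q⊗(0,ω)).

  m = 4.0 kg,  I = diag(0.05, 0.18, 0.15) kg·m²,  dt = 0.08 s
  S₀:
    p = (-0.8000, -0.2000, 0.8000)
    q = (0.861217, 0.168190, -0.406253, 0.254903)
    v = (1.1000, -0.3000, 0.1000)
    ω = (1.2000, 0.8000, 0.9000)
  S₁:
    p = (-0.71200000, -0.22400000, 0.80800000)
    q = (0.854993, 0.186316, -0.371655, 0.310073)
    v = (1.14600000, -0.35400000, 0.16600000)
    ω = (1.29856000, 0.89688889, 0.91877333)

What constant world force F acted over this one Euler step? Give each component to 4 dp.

F = (2.3000, -2.7000, 3.3000)

Δv = v₁−v₀ = (0.04600000, -0.05400000, 0.06600000)
F = m·Δv/dt = (2.3000, -2.7000, 3.3000)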